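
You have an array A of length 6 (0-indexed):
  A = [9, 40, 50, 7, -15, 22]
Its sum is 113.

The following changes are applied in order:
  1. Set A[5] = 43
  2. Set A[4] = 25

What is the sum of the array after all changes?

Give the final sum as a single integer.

Answer: 174

Derivation:
Initial sum: 113
Change 1: A[5] 22 -> 43, delta = 21, sum = 134
Change 2: A[4] -15 -> 25, delta = 40, sum = 174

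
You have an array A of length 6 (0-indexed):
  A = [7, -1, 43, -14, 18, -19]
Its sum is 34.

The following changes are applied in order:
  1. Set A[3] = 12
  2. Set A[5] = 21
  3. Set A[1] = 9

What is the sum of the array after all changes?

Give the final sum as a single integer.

Answer: 110

Derivation:
Initial sum: 34
Change 1: A[3] -14 -> 12, delta = 26, sum = 60
Change 2: A[5] -19 -> 21, delta = 40, sum = 100
Change 3: A[1] -1 -> 9, delta = 10, sum = 110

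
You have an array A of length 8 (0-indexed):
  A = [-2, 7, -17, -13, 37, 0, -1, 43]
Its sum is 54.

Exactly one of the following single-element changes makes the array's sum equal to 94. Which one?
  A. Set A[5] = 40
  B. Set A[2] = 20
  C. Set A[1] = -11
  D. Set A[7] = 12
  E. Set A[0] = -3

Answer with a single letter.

Answer: A

Derivation:
Option A: A[5] 0->40, delta=40, new_sum=54+(40)=94 <-- matches target
Option B: A[2] -17->20, delta=37, new_sum=54+(37)=91
Option C: A[1] 7->-11, delta=-18, new_sum=54+(-18)=36
Option D: A[7] 43->12, delta=-31, new_sum=54+(-31)=23
Option E: A[0] -2->-3, delta=-1, new_sum=54+(-1)=53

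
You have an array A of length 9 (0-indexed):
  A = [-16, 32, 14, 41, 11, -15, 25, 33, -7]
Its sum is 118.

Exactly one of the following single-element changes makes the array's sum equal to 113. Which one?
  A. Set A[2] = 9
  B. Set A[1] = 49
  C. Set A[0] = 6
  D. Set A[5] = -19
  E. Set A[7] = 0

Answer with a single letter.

Answer: A

Derivation:
Option A: A[2] 14->9, delta=-5, new_sum=118+(-5)=113 <-- matches target
Option B: A[1] 32->49, delta=17, new_sum=118+(17)=135
Option C: A[0] -16->6, delta=22, new_sum=118+(22)=140
Option D: A[5] -15->-19, delta=-4, new_sum=118+(-4)=114
Option E: A[7] 33->0, delta=-33, new_sum=118+(-33)=85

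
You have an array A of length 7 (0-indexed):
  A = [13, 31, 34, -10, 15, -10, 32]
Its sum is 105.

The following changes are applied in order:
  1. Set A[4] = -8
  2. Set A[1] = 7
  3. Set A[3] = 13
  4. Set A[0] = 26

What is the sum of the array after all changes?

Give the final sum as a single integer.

Answer: 94

Derivation:
Initial sum: 105
Change 1: A[4] 15 -> -8, delta = -23, sum = 82
Change 2: A[1] 31 -> 7, delta = -24, sum = 58
Change 3: A[3] -10 -> 13, delta = 23, sum = 81
Change 4: A[0] 13 -> 26, delta = 13, sum = 94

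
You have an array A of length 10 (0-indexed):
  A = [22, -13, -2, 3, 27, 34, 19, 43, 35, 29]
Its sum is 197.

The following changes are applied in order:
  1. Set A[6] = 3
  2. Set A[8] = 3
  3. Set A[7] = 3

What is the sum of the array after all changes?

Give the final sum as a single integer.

Answer: 109

Derivation:
Initial sum: 197
Change 1: A[6] 19 -> 3, delta = -16, sum = 181
Change 2: A[8] 35 -> 3, delta = -32, sum = 149
Change 3: A[7] 43 -> 3, delta = -40, sum = 109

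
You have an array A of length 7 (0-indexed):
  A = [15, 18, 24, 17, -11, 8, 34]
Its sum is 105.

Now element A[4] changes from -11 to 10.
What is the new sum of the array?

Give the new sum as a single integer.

Answer: 126

Derivation:
Old value at index 4: -11
New value at index 4: 10
Delta = 10 - -11 = 21
New sum = old_sum + delta = 105 + (21) = 126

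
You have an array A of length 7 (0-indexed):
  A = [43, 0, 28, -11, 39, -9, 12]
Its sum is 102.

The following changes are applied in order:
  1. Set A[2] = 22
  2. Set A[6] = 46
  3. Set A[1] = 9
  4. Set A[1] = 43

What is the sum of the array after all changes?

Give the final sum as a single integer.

Answer: 173

Derivation:
Initial sum: 102
Change 1: A[2] 28 -> 22, delta = -6, sum = 96
Change 2: A[6] 12 -> 46, delta = 34, sum = 130
Change 3: A[1] 0 -> 9, delta = 9, sum = 139
Change 4: A[1] 9 -> 43, delta = 34, sum = 173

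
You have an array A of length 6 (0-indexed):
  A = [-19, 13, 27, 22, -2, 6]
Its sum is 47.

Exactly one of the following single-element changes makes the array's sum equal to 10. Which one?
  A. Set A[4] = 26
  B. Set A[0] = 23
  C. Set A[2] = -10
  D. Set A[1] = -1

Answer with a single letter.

Option A: A[4] -2->26, delta=28, new_sum=47+(28)=75
Option B: A[0] -19->23, delta=42, new_sum=47+(42)=89
Option C: A[2] 27->-10, delta=-37, new_sum=47+(-37)=10 <-- matches target
Option D: A[1] 13->-1, delta=-14, new_sum=47+(-14)=33

Answer: C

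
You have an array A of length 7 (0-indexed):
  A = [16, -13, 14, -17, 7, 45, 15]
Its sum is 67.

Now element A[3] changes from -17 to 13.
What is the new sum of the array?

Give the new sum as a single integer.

Old value at index 3: -17
New value at index 3: 13
Delta = 13 - -17 = 30
New sum = old_sum + delta = 67 + (30) = 97

Answer: 97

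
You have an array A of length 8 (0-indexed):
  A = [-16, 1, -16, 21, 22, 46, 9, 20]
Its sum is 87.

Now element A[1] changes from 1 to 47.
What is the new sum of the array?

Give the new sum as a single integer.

Old value at index 1: 1
New value at index 1: 47
Delta = 47 - 1 = 46
New sum = old_sum + delta = 87 + (46) = 133

Answer: 133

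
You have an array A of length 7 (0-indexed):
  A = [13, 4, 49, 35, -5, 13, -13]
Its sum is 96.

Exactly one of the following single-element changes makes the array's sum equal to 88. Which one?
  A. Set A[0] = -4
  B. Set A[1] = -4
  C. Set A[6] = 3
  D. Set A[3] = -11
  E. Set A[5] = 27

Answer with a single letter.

Answer: B

Derivation:
Option A: A[0] 13->-4, delta=-17, new_sum=96+(-17)=79
Option B: A[1] 4->-4, delta=-8, new_sum=96+(-8)=88 <-- matches target
Option C: A[6] -13->3, delta=16, new_sum=96+(16)=112
Option D: A[3] 35->-11, delta=-46, new_sum=96+(-46)=50
Option E: A[5] 13->27, delta=14, new_sum=96+(14)=110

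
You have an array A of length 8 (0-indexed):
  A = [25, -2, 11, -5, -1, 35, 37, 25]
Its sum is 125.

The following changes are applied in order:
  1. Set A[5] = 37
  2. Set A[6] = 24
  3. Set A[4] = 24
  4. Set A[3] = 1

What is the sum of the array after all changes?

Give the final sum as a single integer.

Initial sum: 125
Change 1: A[5] 35 -> 37, delta = 2, sum = 127
Change 2: A[6] 37 -> 24, delta = -13, sum = 114
Change 3: A[4] -1 -> 24, delta = 25, sum = 139
Change 4: A[3] -5 -> 1, delta = 6, sum = 145

Answer: 145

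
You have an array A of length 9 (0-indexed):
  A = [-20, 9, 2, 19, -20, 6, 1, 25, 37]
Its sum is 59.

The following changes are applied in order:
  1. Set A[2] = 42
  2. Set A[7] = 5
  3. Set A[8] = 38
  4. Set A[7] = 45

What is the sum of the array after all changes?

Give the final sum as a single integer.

Answer: 120

Derivation:
Initial sum: 59
Change 1: A[2] 2 -> 42, delta = 40, sum = 99
Change 2: A[7] 25 -> 5, delta = -20, sum = 79
Change 3: A[8] 37 -> 38, delta = 1, sum = 80
Change 4: A[7] 5 -> 45, delta = 40, sum = 120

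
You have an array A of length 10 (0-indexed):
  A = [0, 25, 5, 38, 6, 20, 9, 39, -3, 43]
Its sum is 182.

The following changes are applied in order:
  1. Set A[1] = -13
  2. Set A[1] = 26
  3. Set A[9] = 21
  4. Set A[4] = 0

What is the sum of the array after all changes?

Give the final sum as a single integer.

Answer: 155

Derivation:
Initial sum: 182
Change 1: A[1] 25 -> -13, delta = -38, sum = 144
Change 2: A[1] -13 -> 26, delta = 39, sum = 183
Change 3: A[9] 43 -> 21, delta = -22, sum = 161
Change 4: A[4] 6 -> 0, delta = -6, sum = 155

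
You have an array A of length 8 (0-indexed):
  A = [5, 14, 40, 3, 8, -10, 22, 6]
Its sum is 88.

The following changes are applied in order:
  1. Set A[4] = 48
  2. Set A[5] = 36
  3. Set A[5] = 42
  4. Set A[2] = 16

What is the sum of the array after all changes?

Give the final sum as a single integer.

Initial sum: 88
Change 1: A[4] 8 -> 48, delta = 40, sum = 128
Change 2: A[5] -10 -> 36, delta = 46, sum = 174
Change 3: A[5] 36 -> 42, delta = 6, sum = 180
Change 4: A[2] 40 -> 16, delta = -24, sum = 156

Answer: 156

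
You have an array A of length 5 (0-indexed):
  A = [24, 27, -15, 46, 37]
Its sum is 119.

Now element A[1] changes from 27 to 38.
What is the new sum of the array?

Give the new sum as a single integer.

Answer: 130

Derivation:
Old value at index 1: 27
New value at index 1: 38
Delta = 38 - 27 = 11
New sum = old_sum + delta = 119 + (11) = 130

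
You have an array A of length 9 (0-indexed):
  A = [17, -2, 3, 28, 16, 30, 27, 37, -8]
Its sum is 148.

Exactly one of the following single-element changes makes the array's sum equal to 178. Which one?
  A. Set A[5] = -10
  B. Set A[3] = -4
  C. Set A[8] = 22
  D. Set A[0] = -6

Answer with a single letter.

Answer: C

Derivation:
Option A: A[5] 30->-10, delta=-40, new_sum=148+(-40)=108
Option B: A[3] 28->-4, delta=-32, new_sum=148+(-32)=116
Option C: A[8] -8->22, delta=30, new_sum=148+(30)=178 <-- matches target
Option D: A[0] 17->-6, delta=-23, new_sum=148+(-23)=125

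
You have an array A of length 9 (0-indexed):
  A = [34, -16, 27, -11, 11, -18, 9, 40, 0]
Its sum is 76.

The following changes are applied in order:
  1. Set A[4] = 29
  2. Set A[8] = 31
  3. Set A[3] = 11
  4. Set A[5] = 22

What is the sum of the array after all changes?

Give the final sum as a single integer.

Answer: 187

Derivation:
Initial sum: 76
Change 1: A[4] 11 -> 29, delta = 18, sum = 94
Change 2: A[8] 0 -> 31, delta = 31, sum = 125
Change 3: A[3] -11 -> 11, delta = 22, sum = 147
Change 4: A[5] -18 -> 22, delta = 40, sum = 187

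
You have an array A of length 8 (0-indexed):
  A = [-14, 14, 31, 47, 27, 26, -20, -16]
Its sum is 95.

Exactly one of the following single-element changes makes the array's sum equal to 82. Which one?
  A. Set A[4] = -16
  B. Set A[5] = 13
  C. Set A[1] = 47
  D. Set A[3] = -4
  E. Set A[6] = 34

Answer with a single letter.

Answer: B

Derivation:
Option A: A[4] 27->-16, delta=-43, new_sum=95+(-43)=52
Option B: A[5] 26->13, delta=-13, new_sum=95+(-13)=82 <-- matches target
Option C: A[1] 14->47, delta=33, new_sum=95+(33)=128
Option D: A[3] 47->-4, delta=-51, new_sum=95+(-51)=44
Option E: A[6] -20->34, delta=54, new_sum=95+(54)=149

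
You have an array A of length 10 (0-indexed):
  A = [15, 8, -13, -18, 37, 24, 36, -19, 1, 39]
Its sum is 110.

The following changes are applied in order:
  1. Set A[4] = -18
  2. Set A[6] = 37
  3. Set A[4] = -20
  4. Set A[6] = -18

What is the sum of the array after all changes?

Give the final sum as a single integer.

Initial sum: 110
Change 1: A[4] 37 -> -18, delta = -55, sum = 55
Change 2: A[6] 36 -> 37, delta = 1, sum = 56
Change 3: A[4] -18 -> -20, delta = -2, sum = 54
Change 4: A[6] 37 -> -18, delta = -55, sum = -1

Answer: -1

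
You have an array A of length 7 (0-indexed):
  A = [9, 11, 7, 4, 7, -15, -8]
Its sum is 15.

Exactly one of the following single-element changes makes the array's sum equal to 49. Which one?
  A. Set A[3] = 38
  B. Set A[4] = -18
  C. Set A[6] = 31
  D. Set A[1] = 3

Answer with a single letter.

Answer: A

Derivation:
Option A: A[3] 4->38, delta=34, new_sum=15+(34)=49 <-- matches target
Option B: A[4] 7->-18, delta=-25, new_sum=15+(-25)=-10
Option C: A[6] -8->31, delta=39, new_sum=15+(39)=54
Option D: A[1] 11->3, delta=-8, new_sum=15+(-8)=7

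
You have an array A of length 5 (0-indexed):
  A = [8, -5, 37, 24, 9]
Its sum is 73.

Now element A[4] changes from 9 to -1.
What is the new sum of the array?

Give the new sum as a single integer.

Old value at index 4: 9
New value at index 4: -1
Delta = -1 - 9 = -10
New sum = old_sum + delta = 73 + (-10) = 63

Answer: 63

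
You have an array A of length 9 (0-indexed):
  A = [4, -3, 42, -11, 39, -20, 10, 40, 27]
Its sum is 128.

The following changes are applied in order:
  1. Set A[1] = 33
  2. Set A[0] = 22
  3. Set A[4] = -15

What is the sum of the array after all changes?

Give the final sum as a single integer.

Answer: 128

Derivation:
Initial sum: 128
Change 1: A[1] -3 -> 33, delta = 36, sum = 164
Change 2: A[0] 4 -> 22, delta = 18, sum = 182
Change 3: A[4] 39 -> -15, delta = -54, sum = 128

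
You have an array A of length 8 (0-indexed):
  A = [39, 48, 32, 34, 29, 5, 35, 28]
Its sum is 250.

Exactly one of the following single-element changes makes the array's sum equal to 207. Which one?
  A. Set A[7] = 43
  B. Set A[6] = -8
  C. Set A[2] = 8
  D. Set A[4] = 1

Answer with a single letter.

Answer: B

Derivation:
Option A: A[7] 28->43, delta=15, new_sum=250+(15)=265
Option B: A[6] 35->-8, delta=-43, new_sum=250+(-43)=207 <-- matches target
Option C: A[2] 32->8, delta=-24, new_sum=250+(-24)=226
Option D: A[4] 29->1, delta=-28, new_sum=250+(-28)=222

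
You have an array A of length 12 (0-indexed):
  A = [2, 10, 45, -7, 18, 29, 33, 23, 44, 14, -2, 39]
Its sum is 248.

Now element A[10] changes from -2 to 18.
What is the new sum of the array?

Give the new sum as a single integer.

Old value at index 10: -2
New value at index 10: 18
Delta = 18 - -2 = 20
New sum = old_sum + delta = 248 + (20) = 268

Answer: 268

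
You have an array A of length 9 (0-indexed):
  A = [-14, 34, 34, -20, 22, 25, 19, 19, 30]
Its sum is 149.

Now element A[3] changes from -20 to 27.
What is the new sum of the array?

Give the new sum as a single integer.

Answer: 196

Derivation:
Old value at index 3: -20
New value at index 3: 27
Delta = 27 - -20 = 47
New sum = old_sum + delta = 149 + (47) = 196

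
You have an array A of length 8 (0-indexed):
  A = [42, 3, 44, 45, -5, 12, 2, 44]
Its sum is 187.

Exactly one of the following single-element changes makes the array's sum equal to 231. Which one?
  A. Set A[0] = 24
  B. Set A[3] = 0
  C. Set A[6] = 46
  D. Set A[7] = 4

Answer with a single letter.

Answer: C

Derivation:
Option A: A[0] 42->24, delta=-18, new_sum=187+(-18)=169
Option B: A[3] 45->0, delta=-45, new_sum=187+(-45)=142
Option C: A[6] 2->46, delta=44, new_sum=187+(44)=231 <-- matches target
Option D: A[7] 44->4, delta=-40, new_sum=187+(-40)=147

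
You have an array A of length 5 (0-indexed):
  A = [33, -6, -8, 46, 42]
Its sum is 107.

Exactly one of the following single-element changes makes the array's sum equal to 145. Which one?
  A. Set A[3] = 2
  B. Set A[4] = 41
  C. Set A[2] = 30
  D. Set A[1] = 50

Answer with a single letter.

Answer: C

Derivation:
Option A: A[3] 46->2, delta=-44, new_sum=107+(-44)=63
Option B: A[4] 42->41, delta=-1, new_sum=107+(-1)=106
Option C: A[2] -8->30, delta=38, new_sum=107+(38)=145 <-- matches target
Option D: A[1] -6->50, delta=56, new_sum=107+(56)=163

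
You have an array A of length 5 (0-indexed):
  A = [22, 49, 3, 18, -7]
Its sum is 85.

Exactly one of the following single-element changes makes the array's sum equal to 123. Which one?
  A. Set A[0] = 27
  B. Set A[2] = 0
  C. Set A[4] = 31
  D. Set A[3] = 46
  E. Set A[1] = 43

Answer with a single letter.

Answer: C

Derivation:
Option A: A[0] 22->27, delta=5, new_sum=85+(5)=90
Option B: A[2] 3->0, delta=-3, new_sum=85+(-3)=82
Option C: A[4] -7->31, delta=38, new_sum=85+(38)=123 <-- matches target
Option D: A[3] 18->46, delta=28, new_sum=85+(28)=113
Option E: A[1] 49->43, delta=-6, new_sum=85+(-6)=79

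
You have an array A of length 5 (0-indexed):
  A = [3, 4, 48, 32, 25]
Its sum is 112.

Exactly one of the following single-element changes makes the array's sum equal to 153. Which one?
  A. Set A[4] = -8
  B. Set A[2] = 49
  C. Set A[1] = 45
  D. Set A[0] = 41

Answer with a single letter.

Answer: C

Derivation:
Option A: A[4] 25->-8, delta=-33, new_sum=112+(-33)=79
Option B: A[2] 48->49, delta=1, new_sum=112+(1)=113
Option C: A[1] 4->45, delta=41, new_sum=112+(41)=153 <-- matches target
Option D: A[0] 3->41, delta=38, new_sum=112+(38)=150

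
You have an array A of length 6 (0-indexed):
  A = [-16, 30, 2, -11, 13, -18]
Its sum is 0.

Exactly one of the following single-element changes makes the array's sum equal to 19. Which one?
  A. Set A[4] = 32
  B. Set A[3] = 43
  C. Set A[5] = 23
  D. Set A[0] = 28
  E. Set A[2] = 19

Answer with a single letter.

Option A: A[4] 13->32, delta=19, new_sum=0+(19)=19 <-- matches target
Option B: A[3] -11->43, delta=54, new_sum=0+(54)=54
Option C: A[5] -18->23, delta=41, new_sum=0+(41)=41
Option D: A[0] -16->28, delta=44, new_sum=0+(44)=44
Option E: A[2] 2->19, delta=17, new_sum=0+(17)=17

Answer: A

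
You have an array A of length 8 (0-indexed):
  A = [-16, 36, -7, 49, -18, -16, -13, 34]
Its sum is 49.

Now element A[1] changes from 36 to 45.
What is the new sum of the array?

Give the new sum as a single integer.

Answer: 58

Derivation:
Old value at index 1: 36
New value at index 1: 45
Delta = 45 - 36 = 9
New sum = old_sum + delta = 49 + (9) = 58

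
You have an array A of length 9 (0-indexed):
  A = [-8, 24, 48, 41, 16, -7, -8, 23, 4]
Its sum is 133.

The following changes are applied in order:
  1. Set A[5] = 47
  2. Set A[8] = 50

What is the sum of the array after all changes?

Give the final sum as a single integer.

Initial sum: 133
Change 1: A[5] -7 -> 47, delta = 54, sum = 187
Change 2: A[8] 4 -> 50, delta = 46, sum = 233

Answer: 233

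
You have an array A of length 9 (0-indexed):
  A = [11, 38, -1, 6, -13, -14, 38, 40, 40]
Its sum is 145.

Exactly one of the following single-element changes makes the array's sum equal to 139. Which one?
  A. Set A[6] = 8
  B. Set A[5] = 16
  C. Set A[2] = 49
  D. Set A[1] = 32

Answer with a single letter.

Option A: A[6] 38->8, delta=-30, new_sum=145+(-30)=115
Option B: A[5] -14->16, delta=30, new_sum=145+(30)=175
Option C: A[2] -1->49, delta=50, new_sum=145+(50)=195
Option D: A[1] 38->32, delta=-6, new_sum=145+(-6)=139 <-- matches target

Answer: D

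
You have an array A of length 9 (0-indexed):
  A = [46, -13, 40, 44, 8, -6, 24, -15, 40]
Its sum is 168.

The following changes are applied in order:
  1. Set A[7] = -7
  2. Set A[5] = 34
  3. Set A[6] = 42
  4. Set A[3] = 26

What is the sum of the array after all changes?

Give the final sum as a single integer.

Answer: 216

Derivation:
Initial sum: 168
Change 1: A[7] -15 -> -7, delta = 8, sum = 176
Change 2: A[5] -6 -> 34, delta = 40, sum = 216
Change 3: A[6] 24 -> 42, delta = 18, sum = 234
Change 4: A[3] 44 -> 26, delta = -18, sum = 216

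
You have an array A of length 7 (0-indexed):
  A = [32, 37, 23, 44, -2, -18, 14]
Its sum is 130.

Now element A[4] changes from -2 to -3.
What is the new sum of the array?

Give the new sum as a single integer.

Answer: 129

Derivation:
Old value at index 4: -2
New value at index 4: -3
Delta = -3 - -2 = -1
New sum = old_sum + delta = 130 + (-1) = 129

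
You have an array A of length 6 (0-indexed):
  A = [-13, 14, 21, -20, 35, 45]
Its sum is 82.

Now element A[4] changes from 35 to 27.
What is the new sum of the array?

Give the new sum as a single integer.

Old value at index 4: 35
New value at index 4: 27
Delta = 27 - 35 = -8
New sum = old_sum + delta = 82 + (-8) = 74

Answer: 74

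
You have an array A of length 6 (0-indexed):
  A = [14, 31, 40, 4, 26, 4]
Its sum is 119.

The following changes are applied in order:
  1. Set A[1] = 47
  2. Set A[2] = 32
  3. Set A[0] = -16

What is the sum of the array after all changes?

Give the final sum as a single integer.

Answer: 97

Derivation:
Initial sum: 119
Change 1: A[1] 31 -> 47, delta = 16, sum = 135
Change 2: A[2] 40 -> 32, delta = -8, sum = 127
Change 3: A[0] 14 -> -16, delta = -30, sum = 97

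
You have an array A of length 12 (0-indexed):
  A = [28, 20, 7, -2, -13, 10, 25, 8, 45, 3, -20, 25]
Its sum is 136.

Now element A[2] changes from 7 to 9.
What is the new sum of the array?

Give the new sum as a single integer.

Old value at index 2: 7
New value at index 2: 9
Delta = 9 - 7 = 2
New sum = old_sum + delta = 136 + (2) = 138

Answer: 138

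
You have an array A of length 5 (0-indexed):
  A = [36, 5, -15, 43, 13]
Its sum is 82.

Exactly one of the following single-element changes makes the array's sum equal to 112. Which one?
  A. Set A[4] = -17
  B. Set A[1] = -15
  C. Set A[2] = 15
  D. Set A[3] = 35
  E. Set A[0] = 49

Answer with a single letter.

Answer: C

Derivation:
Option A: A[4] 13->-17, delta=-30, new_sum=82+(-30)=52
Option B: A[1] 5->-15, delta=-20, new_sum=82+(-20)=62
Option C: A[2] -15->15, delta=30, new_sum=82+(30)=112 <-- matches target
Option D: A[3] 43->35, delta=-8, new_sum=82+(-8)=74
Option E: A[0] 36->49, delta=13, new_sum=82+(13)=95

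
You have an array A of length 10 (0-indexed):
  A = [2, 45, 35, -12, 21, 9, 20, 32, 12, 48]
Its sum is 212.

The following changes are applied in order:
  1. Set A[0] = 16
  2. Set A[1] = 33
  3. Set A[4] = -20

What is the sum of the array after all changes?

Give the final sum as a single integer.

Answer: 173

Derivation:
Initial sum: 212
Change 1: A[0] 2 -> 16, delta = 14, sum = 226
Change 2: A[1] 45 -> 33, delta = -12, sum = 214
Change 3: A[4] 21 -> -20, delta = -41, sum = 173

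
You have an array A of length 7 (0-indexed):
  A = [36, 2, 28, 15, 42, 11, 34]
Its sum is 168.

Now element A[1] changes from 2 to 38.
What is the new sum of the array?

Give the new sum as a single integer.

Old value at index 1: 2
New value at index 1: 38
Delta = 38 - 2 = 36
New sum = old_sum + delta = 168 + (36) = 204

Answer: 204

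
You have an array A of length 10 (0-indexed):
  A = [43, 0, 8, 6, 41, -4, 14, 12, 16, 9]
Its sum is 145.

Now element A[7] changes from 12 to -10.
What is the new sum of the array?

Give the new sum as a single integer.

Old value at index 7: 12
New value at index 7: -10
Delta = -10 - 12 = -22
New sum = old_sum + delta = 145 + (-22) = 123

Answer: 123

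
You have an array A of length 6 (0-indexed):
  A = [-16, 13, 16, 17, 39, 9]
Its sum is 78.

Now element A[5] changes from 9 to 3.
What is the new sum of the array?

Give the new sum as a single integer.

Old value at index 5: 9
New value at index 5: 3
Delta = 3 - 9 = -6
New sum = old_sum + delta = 78 + (-6) = 72

Answer: 72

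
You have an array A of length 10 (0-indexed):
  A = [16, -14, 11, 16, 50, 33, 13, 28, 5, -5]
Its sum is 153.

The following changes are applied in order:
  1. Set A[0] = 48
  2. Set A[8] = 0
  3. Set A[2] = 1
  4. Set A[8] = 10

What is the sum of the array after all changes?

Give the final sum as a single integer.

Answer: 180

Derivation:
Initial sum: 153
Change 1: A[0] 16 -> 48, delta = 32, sum = 185
Change 2: A[8] 5 -> 0, delta = -5, sum = 180
Change 3: A[2] 11 -> 1, delta = -10, sum = 170
Change 4: A[8] 0 -> 10, delta = 10, sum = 180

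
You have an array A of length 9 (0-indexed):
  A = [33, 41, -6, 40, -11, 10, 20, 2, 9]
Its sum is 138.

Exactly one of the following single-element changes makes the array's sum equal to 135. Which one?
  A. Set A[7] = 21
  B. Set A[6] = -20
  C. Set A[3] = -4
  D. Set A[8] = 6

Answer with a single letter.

Option A: A[7] 2->21, delta=19, new_sum=138+(19)=157
Option B: A[6] 20->-20, delta=-40, new_sum=138+(-40)=98
Option C: A[3] 40->-4, delta=-44, new_sum=138+(-44)=94
Option D: A[8] 9->6, delta=-3, new_sum=138+(-3)=135 <-- matches target

Answer: D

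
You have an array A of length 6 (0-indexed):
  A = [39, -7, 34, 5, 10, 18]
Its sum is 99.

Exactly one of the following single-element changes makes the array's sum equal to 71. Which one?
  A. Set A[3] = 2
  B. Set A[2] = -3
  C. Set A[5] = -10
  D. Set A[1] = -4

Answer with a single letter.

Option A: A[3] 5->2, delta=-3, new_sum=99+(-3)=96
Option B: A[2] 34->-3, delta=-37, new_sum=99+(-37)=62
Option C: A[5] 18->-10, delta=-28, new_sum=99+(-28)=71 <-- matches target
Option D: A[1] -7->-4, delta=3, new_sum=99+(3)=102

Answer: C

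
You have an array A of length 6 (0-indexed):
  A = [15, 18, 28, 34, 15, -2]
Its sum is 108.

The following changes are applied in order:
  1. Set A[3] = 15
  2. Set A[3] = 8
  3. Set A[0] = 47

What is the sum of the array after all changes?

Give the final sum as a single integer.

Initial sum: 108
Change 1: A[3] 34 -> 15, delta = -19, sum = 89
Change 2: A[3] 15 -> 8, delta = -7, sum = 82
Change 3: A[0] 15 -> 47, delta = 32, sum = 114

Answer: 114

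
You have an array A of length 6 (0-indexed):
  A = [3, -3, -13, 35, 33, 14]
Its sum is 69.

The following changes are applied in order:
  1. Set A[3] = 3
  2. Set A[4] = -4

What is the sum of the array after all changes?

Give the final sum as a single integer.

Initial sum: 69
Change 1: A[3] 35 -> 3, delta = -32, sum = 37
Change 2: A[4] 33 -> -4, delta = -37, sum = 0

Answer: 0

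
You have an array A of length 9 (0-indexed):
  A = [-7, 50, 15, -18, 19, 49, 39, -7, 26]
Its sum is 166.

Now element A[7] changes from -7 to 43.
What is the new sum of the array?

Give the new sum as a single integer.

Old value at index 7: -7
New value at index 7: 43
Delta = 43 - -7 = 50
New sum = old_sum + delta = 166 + (50) = 216

Answer: 216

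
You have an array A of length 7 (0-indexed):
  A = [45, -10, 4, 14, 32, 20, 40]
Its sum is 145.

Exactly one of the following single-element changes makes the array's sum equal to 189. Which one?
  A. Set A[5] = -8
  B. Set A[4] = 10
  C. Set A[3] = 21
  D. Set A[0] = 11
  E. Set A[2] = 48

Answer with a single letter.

Option A: A[5] 20->-8, delta=-28, new_sum=145+(-28)=117
Option B: A[4] 32->10, delta=-22, new_sum=145+(-22)=123
Option C: A[3] 14->21, delta=7, new_sum=145+(7)=152
Option D: A[0] 45->11, delta=-34, new_sum=145+(-34)=111
Option E: A[2] 4->48, delta=44, new_sum=145+(44)=189 <-- matches target

Answer: E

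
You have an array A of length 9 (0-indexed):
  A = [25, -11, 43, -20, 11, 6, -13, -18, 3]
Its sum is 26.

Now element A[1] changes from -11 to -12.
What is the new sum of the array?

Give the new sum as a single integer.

Old value at index 1: -11
New value at index 1: -12
Delta = -12 - -11 = -1
New sum = old_sum + delta = 26 + (-1) = 25

Answer: 25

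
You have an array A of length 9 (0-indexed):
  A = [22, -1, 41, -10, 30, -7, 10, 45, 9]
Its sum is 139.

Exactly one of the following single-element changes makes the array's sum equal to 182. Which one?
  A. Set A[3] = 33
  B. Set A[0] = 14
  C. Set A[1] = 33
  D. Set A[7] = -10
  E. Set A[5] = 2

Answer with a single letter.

Option A: A[3] -10->33, delta=43, new_sum=139+(43)=182 <-- matches target
Option B: A[0] 22->14, delta=-8, new_sum=139+(-8)=131
Option C: A[1] -1->33, delta=34, new_sum=139+(34)=173
Option D: A[7] 45->-10, delta=-55, new_sum=139+(-55)=84
Option E: A[5] -7->2, delta=9, new_sum=139+(9)=148

Answer: A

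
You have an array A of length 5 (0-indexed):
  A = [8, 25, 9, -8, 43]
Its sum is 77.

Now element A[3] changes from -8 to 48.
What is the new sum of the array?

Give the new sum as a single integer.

Answer: 133

Derivation:
Old value at index 3: -8
New value at index 3: 48
Delta = 48 - -8 = 56
New sum = old_sum + delta = 77 + (56) = 133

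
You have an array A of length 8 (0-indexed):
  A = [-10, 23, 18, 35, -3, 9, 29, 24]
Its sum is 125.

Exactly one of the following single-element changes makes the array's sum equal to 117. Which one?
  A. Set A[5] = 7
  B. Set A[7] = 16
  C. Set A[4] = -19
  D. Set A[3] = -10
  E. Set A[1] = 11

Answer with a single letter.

Answer: B

Derivation:
Option A: A[5] 9->7, delta=-2, new_sum=125+(-2)=123
Option B: A[7] 24->16, delta=-8, new_sum=125+(-8)=117 <-- matches target
Option C: A[4] -3->-19, delta=-16, new_sum=125+(-16)=109
Option D: A[3] 35->-10, delta=-45, new_sum=125+(-45)=80
Option E: A[1] 23->11, delta=-12, new_sum=125+(-12)=113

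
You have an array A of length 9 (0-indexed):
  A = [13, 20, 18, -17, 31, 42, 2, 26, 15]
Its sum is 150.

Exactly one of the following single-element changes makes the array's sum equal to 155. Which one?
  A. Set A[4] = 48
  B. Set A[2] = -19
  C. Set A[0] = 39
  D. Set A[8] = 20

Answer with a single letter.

Option A: A[4] 31->48, delta=17, new_sum=150+(17)=167
Option B: A[2] 18->-19, delta=-37, new_sum=150+(-37)=113
Option C: A[0] 13->39, delta=26, new_sum=150+(26)=176
Option D: A[8] 15->20, delta=5, new_sum=150+(5)=155 <-- matches target

Answer: D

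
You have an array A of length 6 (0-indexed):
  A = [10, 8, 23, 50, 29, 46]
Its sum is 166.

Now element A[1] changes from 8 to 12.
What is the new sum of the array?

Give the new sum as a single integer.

Answer: 170

Derivation:
Old value at index 1: 8
New value at index 1: 12
Delta = 12 - 8 = 4
New sum = old_sum + delta = 166 + (4) = 170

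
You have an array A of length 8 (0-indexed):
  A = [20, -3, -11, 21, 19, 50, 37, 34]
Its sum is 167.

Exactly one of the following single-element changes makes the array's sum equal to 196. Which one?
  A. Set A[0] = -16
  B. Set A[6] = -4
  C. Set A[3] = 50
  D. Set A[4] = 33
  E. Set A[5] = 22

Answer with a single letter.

Option A: A[0] 20->-16, delta=-36, new_sum=167+(-36)=131
Option B: A[6] 37->-4, delta=-41, new_sum=167+(-41)=126
Option C: A[3] 21->50, delta=29, new_sum=167+(29)=196 <-- matches target
Option D: A[4] 19->33, delta=14, new_sum=167+(14)=181
Option E: A[5] 50->22, delta=-28, new_sum=167+(-28)=139

Answer: C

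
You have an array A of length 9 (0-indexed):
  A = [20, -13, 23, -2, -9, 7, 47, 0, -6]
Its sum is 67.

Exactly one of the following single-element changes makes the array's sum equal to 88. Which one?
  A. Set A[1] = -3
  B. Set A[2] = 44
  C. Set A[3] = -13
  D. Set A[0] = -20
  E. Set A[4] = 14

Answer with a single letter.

Answer: B

Derivation:
Option A: A[1] -13->-3, delta=10, new_sum=67+(10)=77
Option B: A[2] 23->44, delta=21, new_sum=67+(21)=88 <-- matches target
Option C: A[3] -2->-13, delta=-11, new_sum=67+(-11)=56
Option D: A[0] 20->-20, delta=-40, new_sum=67+(-40)=27
Option E: A[4] -9->14, delta=23, new_sum=67+(23)=90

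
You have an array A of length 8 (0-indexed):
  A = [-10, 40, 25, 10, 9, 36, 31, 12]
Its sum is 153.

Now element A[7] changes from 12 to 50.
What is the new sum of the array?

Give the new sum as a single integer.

Old value at index 7: 12
New value at index 7: 50
Delta = 50 - 12 = 38
New sum = old_sum + delta = 153 + (38) = 191

Answer: 191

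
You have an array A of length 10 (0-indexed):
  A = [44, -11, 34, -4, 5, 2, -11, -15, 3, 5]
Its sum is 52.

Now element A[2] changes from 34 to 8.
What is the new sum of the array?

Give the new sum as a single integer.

Old value at index 2: 34
New value at index 2: 8
Delta = 8 - 34 = -26
New sum = old_sum + delta = 52 + (-26) = 26

Answer: 26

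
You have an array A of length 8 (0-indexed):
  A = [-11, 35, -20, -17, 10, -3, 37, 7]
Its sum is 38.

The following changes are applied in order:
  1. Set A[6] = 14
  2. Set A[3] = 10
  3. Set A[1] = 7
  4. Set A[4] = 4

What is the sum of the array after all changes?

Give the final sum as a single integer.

Initial sum: 38
Change 1: A[6] 37 -> 14, delta = -23, sum = 15
Change 2: A[3] -17 -> 10, delta = 27, sum = 42
Change 3: A[1] 35 -> 7, delta = -28, sum = 14
Change 4: A[4] 10 -> 4, delta = -6, sum = 8

Answer: 8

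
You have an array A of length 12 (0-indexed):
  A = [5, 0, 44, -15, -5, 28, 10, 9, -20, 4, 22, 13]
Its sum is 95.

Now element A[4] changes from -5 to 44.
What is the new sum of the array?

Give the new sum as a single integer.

Old value at index 4: -5
New value at index 4: 44
Delta = 44 - -5 = 49
New sum = old_sum + delta = 95 + (49) = 144

Answer: 144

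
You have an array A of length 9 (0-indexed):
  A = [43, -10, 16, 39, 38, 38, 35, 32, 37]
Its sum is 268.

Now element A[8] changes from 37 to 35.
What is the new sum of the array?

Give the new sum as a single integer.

Answer: 266

Derivation:
Old value at index 8: 37
New value at index 8: 35
Delta = 35 - 37 = -2
New sum = old_sum + delta = 268 + (-2) = 266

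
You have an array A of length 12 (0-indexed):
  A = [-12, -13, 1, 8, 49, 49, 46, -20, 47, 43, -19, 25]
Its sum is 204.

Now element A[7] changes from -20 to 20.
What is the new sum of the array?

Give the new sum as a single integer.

Old value at index 7: -20
New value at index 7: 20
Delta = 20 - -20 = 40
New sum = old_sum + delta = 204 + (40) = 244

Answer: 244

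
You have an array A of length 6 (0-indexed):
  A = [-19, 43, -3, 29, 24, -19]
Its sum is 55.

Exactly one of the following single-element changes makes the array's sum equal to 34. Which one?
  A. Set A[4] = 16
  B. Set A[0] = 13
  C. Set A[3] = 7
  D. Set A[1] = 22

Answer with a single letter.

Option A: A[4] 24->16, delta=-8, new_sum=55+(-8)=47
Option B: A[0] -19->13, delta=32, new_sum=55+(32)=87
Option C: A[3] 29->7, delta=-22, new_sum=55+(-22)=33
Option D: A[1] 43->22, delta=-21, new_sum=55+(-21)=34 <-- matches target

Answer: D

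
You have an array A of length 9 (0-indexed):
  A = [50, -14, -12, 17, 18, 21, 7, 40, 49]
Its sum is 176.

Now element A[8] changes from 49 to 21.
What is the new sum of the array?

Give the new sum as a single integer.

Answer: 148

Derivation:
Old value at index 8: 49
New value at index 8: 21
Delta = 21 - 49 = -28
New sum = old_sum + delta = 176 + (-28) = 148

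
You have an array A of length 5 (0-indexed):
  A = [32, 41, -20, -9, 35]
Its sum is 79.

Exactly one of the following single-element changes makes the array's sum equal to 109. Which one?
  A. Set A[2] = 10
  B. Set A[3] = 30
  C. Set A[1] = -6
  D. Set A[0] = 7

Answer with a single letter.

Option A: A[2] -20->10, delta=30, new_sum=79+(30)=109 <-- matches target
Option B: A[3] -9->30, delta=39, new_sum=79+(39)=118
Option C: A[1] 41->-6, delta=-47, new_sum=79+(-47)=32
Option D: A[0] 32->7, delta=-25, new_sum=79+(-25)=54

Answer: A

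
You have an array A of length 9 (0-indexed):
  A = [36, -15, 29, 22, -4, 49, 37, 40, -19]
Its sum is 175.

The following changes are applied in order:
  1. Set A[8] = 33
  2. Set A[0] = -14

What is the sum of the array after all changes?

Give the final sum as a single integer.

Answer: 177

Derivation:
Initial sum: 175
Change 1: A[8] -19 -> 33, delta = 52, sum = 227
Change 2: A[0] 36 -> -14, delta = -50, sum = 177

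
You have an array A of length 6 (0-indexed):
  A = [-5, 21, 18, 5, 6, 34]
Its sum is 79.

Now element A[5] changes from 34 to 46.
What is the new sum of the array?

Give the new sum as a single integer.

Answer: 91

Derivation:
Old value at index 5: 34
New value at index 5: 46
Delta = 46 - 34 = 12
New sum = old_sum + delta = 79 + (12) = 91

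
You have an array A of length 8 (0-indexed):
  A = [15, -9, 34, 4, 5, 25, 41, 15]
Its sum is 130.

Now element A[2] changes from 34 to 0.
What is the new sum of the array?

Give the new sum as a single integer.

Old value at index 2: 34
New value at index 2: 0
Delta = 0 - 34 = -34
New sum = old_sum + delta = 130 + (-34) = 96

Answer: 96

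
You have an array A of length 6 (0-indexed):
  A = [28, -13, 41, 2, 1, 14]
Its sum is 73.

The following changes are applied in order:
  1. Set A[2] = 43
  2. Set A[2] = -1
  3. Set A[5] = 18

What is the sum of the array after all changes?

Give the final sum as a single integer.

Answer: 35

Derivation:
Initial sum: 73
Change 1: A[2] 41 -> 43, delta = 2, sum = 75
Change 2: A[2] 43 -> -1, delta = -44, sum = 31
Change 3: A[5] 14 -> 18, delta = 4, sum = 35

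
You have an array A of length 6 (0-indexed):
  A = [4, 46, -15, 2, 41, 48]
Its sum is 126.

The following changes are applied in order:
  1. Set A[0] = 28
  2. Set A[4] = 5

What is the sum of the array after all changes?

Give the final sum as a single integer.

Answer: 114

Derivation:
Initial sum: 126
Change 1: A[0] 4 -> 28, delta = 24, sum = 150
Change 2: A[4] 41 -> 5, delta = -36, sum = 114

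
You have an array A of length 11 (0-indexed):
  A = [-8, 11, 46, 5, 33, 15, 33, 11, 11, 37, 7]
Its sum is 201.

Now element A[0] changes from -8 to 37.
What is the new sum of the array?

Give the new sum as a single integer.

Answer: 246

Derivation:
Old value at index 0: -8
New value at index 0: 37
Delta = 37 - -8 = 45
New sum = old_sum + delta = 201 + (45) = 246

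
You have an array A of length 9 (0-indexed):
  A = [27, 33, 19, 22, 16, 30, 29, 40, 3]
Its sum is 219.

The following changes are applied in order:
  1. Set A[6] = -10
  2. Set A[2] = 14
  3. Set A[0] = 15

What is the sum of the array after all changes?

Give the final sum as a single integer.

Initial sum: 219
Change 1: A[6] 29 -> -10, delta = -39, sum = 180
Change 2: A[2] 19 -> 14, delta = -5, sum = 175
Change 3: A[0] 27 -> 15, delta = -12, sum = 163

Answer: 163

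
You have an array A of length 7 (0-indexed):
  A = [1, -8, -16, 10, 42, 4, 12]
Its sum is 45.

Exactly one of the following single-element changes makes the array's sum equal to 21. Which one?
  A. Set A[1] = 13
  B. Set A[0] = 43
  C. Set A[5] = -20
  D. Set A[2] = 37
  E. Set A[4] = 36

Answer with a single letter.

Answer: C

Derivation:
Option A: A[1] -8->13, delta=21, new_sum=45+(21)=66
Option B: A[0] 1->43, delta=42, new_sum=45+(42)=87
Option C: A[5] 4->-20, delta=-24, new_sum=45+(-24)=21 <-- matches target
Option D: A[2] -16->37, delta=53, new_sum=45+(53)=98
Option E: A[4] 42->36, delta=-6, new_sum=45+(-6)=39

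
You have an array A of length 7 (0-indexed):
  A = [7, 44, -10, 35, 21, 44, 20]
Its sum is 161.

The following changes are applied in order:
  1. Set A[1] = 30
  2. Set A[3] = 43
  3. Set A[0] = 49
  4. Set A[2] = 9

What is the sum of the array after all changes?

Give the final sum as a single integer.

Answer: 216

Derivation:
Initial sum: 161
Change 1: A[1] 44 -> 30, delta = -14, sum = 147
Change 2: A[3] 35 -> 43, delta = 8, sum = 155
Change 3: A[0] 7 -> 49, delta = 42, sum = 197
Change 4: A[2] -10 -> 9, delta = 19, sum = 216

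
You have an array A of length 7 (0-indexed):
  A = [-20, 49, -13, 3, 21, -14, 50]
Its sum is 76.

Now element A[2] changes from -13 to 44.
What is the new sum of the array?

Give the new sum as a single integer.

Old value at index 2: -13
New value at index 2: 44
Delta = 44 - -13 = 57
New sum = old_sum + delta = 76 + (57) = 133

Answer: 133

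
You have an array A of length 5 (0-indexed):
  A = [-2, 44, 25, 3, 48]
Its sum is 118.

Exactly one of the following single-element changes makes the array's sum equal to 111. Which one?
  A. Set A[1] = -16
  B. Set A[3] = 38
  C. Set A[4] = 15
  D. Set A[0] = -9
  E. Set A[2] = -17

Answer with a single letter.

Option A: A[1] 44->-16, delta=-60, new_sum=118+(-60)=58
Option B: A[3] 3->38, delta=35, new_sum=118+(35)=153
Option C: A[4] 48->15, delta=-33, new_sum=118+(-33)=85
Option D: A[0] -2->-9, delta=-7, new_sum=118+(-7)=111 <-- matches target
Option E: A[2] 25->-17, delta=-42, new_sum=118+(-42)=76

Answer: D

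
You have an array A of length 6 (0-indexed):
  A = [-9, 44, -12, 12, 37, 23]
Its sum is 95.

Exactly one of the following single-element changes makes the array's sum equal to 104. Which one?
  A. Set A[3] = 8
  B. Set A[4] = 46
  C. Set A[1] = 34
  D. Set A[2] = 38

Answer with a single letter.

Option A: A[3] 12->8, delta=-4, new_sum=95+(-4)=91
Option B: A[4] 37->46, delta=9, new_sum=95+(9)=104 <-- matches target
Option C: A[1] 44->34, delta=-10, new_sum=95+(-10)=85
Option D: A[2] -12->38, delta=50, new_sum=95+(50)=145

Answer: B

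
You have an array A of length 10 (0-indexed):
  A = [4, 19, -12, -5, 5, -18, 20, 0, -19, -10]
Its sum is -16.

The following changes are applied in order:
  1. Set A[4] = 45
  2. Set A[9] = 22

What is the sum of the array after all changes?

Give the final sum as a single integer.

Answer: 56

Derivation:
Initial sum: -16
Change 1: A[4] 5 -> 45, delta = 40, sum = 24
Change 2: A[9] -10 -> 22, delta = 32, sum = 56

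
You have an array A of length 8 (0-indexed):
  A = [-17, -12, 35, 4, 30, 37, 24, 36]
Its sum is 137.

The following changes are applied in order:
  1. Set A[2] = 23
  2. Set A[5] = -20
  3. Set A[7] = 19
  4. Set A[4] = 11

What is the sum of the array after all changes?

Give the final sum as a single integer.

Initial sum: 137
Change 1: A[2] 35 -> 23, delta = -12, sum = 125
Change 2: A[5] 37 -> -20, delta = -57, sum = 68
Change 3: A[7] 36 -> 19, delta = -17, sum = 51
Change 4: A[4] 30 -> 11, delta = -19, sum = 32

Answer: 32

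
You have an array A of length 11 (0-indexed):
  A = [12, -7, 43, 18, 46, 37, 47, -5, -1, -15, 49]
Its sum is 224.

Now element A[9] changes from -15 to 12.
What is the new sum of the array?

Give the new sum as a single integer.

Old value at index 9: -15
New value at index 9: 12
Delta = 12 - -15 = 27
New sum = old_sum + delta = 224 + (27) = 251

Answer: 251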